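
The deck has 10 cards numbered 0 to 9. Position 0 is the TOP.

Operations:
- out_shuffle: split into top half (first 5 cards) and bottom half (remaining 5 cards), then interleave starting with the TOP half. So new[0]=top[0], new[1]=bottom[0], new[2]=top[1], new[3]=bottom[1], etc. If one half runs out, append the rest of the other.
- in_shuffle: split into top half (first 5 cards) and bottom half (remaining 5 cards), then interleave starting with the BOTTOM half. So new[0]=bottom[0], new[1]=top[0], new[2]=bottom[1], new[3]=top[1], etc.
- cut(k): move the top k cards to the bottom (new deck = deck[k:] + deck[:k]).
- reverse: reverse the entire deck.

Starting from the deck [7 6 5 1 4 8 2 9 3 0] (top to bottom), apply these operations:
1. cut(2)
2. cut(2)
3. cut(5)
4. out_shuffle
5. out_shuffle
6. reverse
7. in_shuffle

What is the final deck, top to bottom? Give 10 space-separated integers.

After op 1 (cut(2)): [5 1 4 8 2 9 3 0 7 6]
After op 2 (cut(2)): [4 8 2 9 3 0 7 6 5 1]
After op 3 (cut(5)): [0 7 6 5 1 4 8 2 9 3]
After op 4 (out_shuffle): [0 4 7 8 6 2 5 9 1 3]
After op 5 (out_shuffle): [0 2 4 5 7 9 8 1 6 3]
After op 6 (reverse): [3 6 1 8 9 7 5 4 2 0]
After op 7 (in_shuffle): [7 3 5 6 4 1 2 8 0 9]

Answer: 7 3 5 6 4 1 2 8 0 9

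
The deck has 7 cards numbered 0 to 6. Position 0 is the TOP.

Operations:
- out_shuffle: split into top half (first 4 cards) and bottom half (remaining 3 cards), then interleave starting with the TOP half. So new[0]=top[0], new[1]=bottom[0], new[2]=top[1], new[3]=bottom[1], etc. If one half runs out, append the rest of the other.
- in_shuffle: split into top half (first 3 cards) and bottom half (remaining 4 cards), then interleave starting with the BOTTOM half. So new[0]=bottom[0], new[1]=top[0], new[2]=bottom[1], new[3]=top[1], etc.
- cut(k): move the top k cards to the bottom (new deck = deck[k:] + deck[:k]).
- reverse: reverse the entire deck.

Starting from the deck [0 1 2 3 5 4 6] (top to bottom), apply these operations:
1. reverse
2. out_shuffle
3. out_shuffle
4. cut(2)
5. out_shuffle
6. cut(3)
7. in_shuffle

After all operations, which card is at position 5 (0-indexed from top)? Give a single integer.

After op 1 (reverse): [6 4 5 3 2 1 0]
After op 2 (out_shuffle): [6 2 4 1 5 0 3]
After op 3 (out_shuffle): [6 5 2 0 4 3 1]
After op 4 (cut(2)): [2 0 4 3 1 6 5]
After op 5 (out_shuffle): [2 1 0 6 4 5 3]
After op 6 (cut(3)): [6 4 5 3 2 1 0]
After op 7 (in_shuffle): [3 6 2 4 1 5 0]
Position 5: card 5.

Answer: 5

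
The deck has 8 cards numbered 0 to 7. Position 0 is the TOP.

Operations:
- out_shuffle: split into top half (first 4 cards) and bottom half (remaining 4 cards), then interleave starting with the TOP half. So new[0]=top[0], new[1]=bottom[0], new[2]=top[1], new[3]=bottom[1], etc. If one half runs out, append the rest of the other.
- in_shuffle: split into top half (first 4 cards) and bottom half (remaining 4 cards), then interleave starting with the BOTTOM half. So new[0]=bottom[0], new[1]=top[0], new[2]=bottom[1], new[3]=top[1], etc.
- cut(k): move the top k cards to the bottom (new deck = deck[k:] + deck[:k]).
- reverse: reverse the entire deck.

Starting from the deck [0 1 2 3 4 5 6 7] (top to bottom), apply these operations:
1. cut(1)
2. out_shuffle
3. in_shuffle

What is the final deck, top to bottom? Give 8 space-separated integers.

After op 1 (cut(1)): [1 2 3 4 5 6 7 0]
After op 2 (out_shuffle): [1 5 2 6 3 7 4 0]
After op 3 (in_shuffle): [3 1 7 5 4 2 0 6]

Answer: 3 1 7 5 4 2 0 6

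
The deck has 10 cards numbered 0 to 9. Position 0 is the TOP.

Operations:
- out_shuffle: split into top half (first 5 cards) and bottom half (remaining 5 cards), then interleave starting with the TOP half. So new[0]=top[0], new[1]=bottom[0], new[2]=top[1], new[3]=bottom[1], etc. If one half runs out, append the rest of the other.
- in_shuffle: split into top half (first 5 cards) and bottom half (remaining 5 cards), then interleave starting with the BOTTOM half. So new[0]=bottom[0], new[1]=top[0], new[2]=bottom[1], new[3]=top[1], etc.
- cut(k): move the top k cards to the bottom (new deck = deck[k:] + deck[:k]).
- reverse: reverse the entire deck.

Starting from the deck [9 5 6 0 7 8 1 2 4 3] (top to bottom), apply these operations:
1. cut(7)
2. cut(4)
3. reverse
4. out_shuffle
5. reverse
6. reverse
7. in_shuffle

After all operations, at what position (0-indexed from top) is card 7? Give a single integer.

Answer: 7

Derivation:
After op 1 (cut(7)): [2 4 3 9 5 6 0 7 8 1]
After op 2 (cut(4)): [5 6 0 7 8 1 2 4 3 9]
After op 3 (reverse): [9 3 4 2 1 8 7 0 6 5]
After op 4 (out_shuffle): [9 8 3 7 4 0 2 6 1 5]
After op 5 (reverse): [5 1 6 2 0 4 7 3 8 9]
After op 6 (reverse): [9 8 3 7 4 0 2 6 1 5]
After op 7 (in_shuffle): [0 9 2 8 6 3 1 7 5 4]
Card 7 is at position 7.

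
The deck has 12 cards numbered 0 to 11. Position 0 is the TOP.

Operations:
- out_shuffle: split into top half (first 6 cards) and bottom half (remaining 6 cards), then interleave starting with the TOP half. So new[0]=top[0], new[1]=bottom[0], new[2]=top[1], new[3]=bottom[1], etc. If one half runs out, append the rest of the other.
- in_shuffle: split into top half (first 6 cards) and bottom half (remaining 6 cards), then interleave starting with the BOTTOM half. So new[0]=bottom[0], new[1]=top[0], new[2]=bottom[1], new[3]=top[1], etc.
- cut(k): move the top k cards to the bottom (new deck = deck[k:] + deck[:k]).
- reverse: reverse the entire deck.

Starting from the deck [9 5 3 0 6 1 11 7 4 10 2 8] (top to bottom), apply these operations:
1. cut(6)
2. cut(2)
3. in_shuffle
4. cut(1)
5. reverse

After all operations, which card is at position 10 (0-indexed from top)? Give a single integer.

After op 1 (cut(6)): [11 7 4 10 2 8 9 5 3 0 6 1]
After op 2 (cut(2)): [4 10 2 8 9 5 3 0 6 1 11 7]
After op 3 (in_shuffle): [3 4 0 10 6 2 1 8 11 9 7 5]
After op 4 (cut(1)): [4 0 10 6 2 1 8 11 9 7 5 3]
After op 5 (reverse): [3 5 7 9 11 8 1 2 6 10 0 4]
Position 10: card 0.

Answer: 0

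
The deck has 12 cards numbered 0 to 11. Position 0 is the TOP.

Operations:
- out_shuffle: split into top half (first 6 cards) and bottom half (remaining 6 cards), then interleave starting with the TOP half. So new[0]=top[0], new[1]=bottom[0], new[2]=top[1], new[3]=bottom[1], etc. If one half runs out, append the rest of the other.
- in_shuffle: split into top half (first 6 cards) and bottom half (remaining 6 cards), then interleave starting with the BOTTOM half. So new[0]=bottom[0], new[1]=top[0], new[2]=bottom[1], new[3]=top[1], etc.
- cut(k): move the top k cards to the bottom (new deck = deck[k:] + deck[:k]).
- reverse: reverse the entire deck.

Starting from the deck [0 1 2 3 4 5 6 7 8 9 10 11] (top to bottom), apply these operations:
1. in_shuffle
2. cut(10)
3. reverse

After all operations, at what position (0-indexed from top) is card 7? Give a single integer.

Answer: 7

Derivation:
After op 1 (in_shuffle): [6 0 7 1 8 2 9 3 10 4 11 5]
After op 2 (cut(10)): [11 5 6 0 7 1 8 2 9 3 10 4]
After op 3 (reverse): [4 10 3 9 2 8 1 7 0 6 5 11]
Card 7 is at position 7.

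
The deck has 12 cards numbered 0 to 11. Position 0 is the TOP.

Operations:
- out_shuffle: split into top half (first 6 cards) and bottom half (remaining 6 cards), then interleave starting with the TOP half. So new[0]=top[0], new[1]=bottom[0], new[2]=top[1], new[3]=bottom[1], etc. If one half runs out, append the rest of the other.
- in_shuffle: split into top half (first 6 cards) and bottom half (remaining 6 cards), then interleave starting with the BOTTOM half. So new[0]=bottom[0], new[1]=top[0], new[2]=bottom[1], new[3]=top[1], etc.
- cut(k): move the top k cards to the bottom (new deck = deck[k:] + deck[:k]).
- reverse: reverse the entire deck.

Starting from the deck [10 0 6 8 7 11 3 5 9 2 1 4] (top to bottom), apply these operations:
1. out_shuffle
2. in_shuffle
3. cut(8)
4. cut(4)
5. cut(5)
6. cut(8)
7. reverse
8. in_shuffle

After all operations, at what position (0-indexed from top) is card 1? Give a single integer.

Answer: 0

Derivation:
After op 1 (out_shuffle): [10 3 0 5 6 9 8 2 7 1 11 4]
After op 2 (in_shuffle): [8 10 2 3 7 0 1 5 11 6 4 9]
After op 3 (cut(8)): [11 6 4 9 8 10 2 3 7 0 1 5]
After op 4 (cut(4)): [8 10 2 3 7 0 1 5 11 6 4 9]
After op 5 (cut(5)): [0 1 5 11 6 4 9 8 10 2 3 7]
After op 6 (cut(8)): [10 2 3 7 0 1 5 11 6 4 9 8]
After op 7 (reverse): [8 9 4 6 11 5 1 0 7 3 2 10]
After op 8 (in_shuffle): [1 8 0 9 7 4 3 6 2 11 10 5]
Card 1 is at position 0.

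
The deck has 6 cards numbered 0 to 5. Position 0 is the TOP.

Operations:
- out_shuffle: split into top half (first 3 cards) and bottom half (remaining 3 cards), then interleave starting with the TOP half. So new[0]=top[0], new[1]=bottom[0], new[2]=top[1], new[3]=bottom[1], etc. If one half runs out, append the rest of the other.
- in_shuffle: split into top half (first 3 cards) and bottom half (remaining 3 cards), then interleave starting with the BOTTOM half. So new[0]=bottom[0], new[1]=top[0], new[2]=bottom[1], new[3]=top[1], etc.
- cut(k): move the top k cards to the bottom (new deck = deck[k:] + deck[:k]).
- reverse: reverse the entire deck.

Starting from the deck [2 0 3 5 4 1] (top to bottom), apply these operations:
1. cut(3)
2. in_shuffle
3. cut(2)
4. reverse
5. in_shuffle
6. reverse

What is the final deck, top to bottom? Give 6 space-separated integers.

After op 1 (cut(3)): [5 4 1 2 0 3]
After op 2 (in_shuffle): [2 5 0 4 3 1]
After op 3 (cut(2)): [0 4 3 1 2 5]
After op 4 (reverse): [5 2 1 3 4 0]
After op 5 (in_shuffle): [3 5 4 2 0 1]
After op 6 (reverse): [1 0 2 4 5 3]

Answer: 1 0 2 4 5 3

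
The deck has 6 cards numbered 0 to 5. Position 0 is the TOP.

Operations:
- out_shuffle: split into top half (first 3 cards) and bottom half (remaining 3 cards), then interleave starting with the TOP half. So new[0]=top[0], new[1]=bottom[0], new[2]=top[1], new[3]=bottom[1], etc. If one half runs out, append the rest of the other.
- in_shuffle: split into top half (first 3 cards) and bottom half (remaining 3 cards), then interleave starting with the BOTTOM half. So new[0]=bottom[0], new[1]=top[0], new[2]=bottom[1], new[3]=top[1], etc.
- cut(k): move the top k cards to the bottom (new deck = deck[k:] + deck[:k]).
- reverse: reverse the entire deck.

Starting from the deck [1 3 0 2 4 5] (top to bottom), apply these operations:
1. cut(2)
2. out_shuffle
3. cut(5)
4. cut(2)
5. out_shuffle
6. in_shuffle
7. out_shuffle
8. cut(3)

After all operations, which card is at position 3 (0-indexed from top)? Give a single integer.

After op 1 (cut(2)): [0 2 4 5 1 3]
After op 2 (out_shuffle): [0 5 2 1 4 3]
After op 3 (cut(5)): [3 0 5 2 1 4]
After op 4 (cut(2)): [5 2 1 4 3 0]
After op 5 (out_shuffle): [5 4 2 3 1 0]
After op 6 (in_shuffle): [3 5 1 4 0 2]
After op 7 (out_shuffle): [3 4 5 0 1 2]
After op 8 (cut(3)): [0 1 2 3 4 5]
Position 3: card 3.

Answer: 3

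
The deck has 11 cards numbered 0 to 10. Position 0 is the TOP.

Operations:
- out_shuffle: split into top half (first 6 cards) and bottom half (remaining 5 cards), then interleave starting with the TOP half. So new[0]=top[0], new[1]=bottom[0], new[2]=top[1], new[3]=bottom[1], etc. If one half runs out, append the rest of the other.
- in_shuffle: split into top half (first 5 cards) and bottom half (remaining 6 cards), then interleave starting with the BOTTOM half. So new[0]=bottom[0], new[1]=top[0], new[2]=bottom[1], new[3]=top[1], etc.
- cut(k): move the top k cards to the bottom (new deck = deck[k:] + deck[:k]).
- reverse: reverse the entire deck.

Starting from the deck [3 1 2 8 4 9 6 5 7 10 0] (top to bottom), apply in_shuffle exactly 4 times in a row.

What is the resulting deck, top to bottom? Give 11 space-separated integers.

Answer: 7 6 4 2 3 10 5 9 8 1 0

Derivation:
After op 1 (in_shuffle): [9 3 6 1 5 2 7 8 10 4 0]
After op 2 (in_shuffle): [2 9 7 3 8 6 10 1 4 5 0]
After op 3 (in_shuffle): [6 2 10 9 1 7 4 3 5 8 0]
After op 4 (in_shuffle): [7 6 4 2 3 10 5 9 8 1 0]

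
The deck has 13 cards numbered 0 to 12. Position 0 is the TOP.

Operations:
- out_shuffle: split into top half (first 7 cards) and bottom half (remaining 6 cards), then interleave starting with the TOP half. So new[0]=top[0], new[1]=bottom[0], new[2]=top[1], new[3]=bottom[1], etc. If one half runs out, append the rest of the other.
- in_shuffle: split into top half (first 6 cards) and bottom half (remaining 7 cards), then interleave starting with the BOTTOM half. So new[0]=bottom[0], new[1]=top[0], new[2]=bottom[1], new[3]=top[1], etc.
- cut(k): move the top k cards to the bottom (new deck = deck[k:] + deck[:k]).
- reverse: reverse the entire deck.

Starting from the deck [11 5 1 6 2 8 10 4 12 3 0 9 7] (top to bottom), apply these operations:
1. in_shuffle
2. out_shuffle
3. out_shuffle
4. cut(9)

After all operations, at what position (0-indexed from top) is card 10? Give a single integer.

After op 1 (in_shuffle): [10 11 4 5 12 1 3 6 0 2 9 8 7]
After op 2 (out_shuffle): [10 6 11 0 4 2 5 9 12 8 1 7 3]
After op 3 (out_shuffle): [10 9 6 12 11 8 0 1 4 7 2 3 5]
After op 4 (cut(9)): [7 2 3 5 10 9 6 12 11 8 0 1 4]
Card 10 is at position 4.

Answer: 4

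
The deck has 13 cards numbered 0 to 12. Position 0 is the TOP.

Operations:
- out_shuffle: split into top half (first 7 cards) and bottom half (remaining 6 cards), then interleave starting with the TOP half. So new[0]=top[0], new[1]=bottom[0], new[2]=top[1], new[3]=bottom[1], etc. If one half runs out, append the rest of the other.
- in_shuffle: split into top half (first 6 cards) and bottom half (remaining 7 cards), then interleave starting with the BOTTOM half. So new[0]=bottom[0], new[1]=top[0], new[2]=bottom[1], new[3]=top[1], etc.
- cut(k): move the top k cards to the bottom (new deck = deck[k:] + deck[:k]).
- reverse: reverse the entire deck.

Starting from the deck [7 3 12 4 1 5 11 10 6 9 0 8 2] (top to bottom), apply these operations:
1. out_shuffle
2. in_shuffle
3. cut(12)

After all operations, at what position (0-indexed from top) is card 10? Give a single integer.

Answer: 4

Derivation:
After op 1 (out_shuffle): [7 10 3 6 12 9 4 0 1 8 5 2 11]
After op 2 (in_shuffle): [4 7 0 10 1 3 8 6 5 12 2 9 11]
After op 3 (cut(12)): [11 4 7 0 10 1 3 8 6 5 12 2 9]
Card 10 is at position 4.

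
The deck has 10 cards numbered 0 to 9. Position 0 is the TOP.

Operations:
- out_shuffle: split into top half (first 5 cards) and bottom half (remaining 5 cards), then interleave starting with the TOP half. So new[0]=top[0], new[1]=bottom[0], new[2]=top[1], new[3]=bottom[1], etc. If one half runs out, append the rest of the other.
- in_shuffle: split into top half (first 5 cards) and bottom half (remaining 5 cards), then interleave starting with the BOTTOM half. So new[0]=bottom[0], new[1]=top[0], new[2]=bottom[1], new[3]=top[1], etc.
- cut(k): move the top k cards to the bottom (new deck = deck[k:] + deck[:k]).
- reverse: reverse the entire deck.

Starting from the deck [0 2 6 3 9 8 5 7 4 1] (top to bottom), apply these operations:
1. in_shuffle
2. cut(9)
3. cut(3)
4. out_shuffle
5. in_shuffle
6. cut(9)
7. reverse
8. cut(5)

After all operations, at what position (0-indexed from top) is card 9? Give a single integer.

Answer: 3

Derivation:
After op 1 (in_shuffle): [8 0 5 2 7 6 4 3 1 9]
After op 2 (cut(9)): [9 8 0 5 2 7 6 4 3 1]
After op 3 (cut(3)): [5 2 7 6 4 3 1 9 8 0]
After op 4 (out_shuffle): [5 3 2 1 7 9 6 8 4 0]
After op 5 (in_shuffle): [9 5 6 3 8 2 4 1 0 7]
After op 6 (cut(9)): [7 9 5 6 3 8 2 4 1 0]
After op 7 (reverse): [0 1 4 2 8 3 6 5 9 7]
After op 8 (cut(5)): [3 6 5 9 7 0 1 4 2 8]
Card 9 is at position 3.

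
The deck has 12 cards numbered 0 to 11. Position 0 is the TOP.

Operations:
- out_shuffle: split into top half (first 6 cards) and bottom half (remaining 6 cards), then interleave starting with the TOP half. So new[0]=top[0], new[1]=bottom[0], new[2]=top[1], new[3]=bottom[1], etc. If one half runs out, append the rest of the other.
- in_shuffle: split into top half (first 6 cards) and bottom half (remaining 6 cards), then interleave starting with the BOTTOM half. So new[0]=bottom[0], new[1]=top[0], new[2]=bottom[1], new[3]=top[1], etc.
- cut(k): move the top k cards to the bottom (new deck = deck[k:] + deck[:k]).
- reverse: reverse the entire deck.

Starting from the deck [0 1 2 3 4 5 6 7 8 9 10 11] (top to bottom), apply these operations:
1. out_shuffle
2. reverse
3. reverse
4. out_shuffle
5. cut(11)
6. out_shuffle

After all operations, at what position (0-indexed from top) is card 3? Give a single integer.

After op 1 (out_shuffle): [0 6 1 7 2 8 3 9 4 10 5 11]
After op 2 (reverse): [11 5 10 4 9 3 8 2 7 1 6 0]
After op 3 (reverse): [0 6 1 7 2 8 3 9 4 10 5 11]
After op 4 (out_shuffle): [0 3 6 9 1 4 7 10 2 5 8 11]
After op 5 (cut(11)): [11 0 3 6 9 1 4 7 10 2 5 8]
After op 6 (out_shuffle): [11 4 0 7 3 10 6 2 9 5 1 8]
Card 3 is at position 4.

Answer: 4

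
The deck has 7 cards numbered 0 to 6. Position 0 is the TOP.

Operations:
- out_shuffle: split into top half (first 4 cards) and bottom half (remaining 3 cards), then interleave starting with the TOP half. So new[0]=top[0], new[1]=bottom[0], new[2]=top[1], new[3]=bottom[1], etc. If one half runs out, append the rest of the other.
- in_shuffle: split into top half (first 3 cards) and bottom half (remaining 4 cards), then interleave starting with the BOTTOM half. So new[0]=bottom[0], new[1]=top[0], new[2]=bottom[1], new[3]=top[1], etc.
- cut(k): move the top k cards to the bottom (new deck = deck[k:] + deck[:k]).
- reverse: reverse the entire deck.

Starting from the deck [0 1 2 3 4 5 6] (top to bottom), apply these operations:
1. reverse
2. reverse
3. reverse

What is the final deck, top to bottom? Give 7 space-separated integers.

Answer: 6 5 4 3 2 1 0

Derivation:
After op 1 (reverse): [6 5 4 3 2 1 0]
After op 2 (reverse): [0 1 2 3 4 5 6]
After op 3 (reverse): [6 5 4 3 2 1 0]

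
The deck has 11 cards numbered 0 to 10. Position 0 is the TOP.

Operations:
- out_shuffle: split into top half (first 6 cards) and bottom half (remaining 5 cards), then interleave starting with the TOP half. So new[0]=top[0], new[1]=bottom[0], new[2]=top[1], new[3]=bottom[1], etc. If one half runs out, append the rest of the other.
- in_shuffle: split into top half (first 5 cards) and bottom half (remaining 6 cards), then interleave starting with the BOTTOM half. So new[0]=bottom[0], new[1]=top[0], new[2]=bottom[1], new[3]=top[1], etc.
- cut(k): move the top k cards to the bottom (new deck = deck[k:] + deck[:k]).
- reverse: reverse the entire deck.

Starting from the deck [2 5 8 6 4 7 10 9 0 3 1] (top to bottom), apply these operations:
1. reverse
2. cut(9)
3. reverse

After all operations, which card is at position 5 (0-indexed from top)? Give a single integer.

After op 1 (reverse): [1 3 0 9 10 7 4 6 8 5 2]
After op 2 (cut(9)): [5 2 1 3 0 9 10 7 4 6 8]
After op 3 (reverse): [8 6 4 7 10 9 0 3 1 2 5]
Position 5: card 9.

Answer: 9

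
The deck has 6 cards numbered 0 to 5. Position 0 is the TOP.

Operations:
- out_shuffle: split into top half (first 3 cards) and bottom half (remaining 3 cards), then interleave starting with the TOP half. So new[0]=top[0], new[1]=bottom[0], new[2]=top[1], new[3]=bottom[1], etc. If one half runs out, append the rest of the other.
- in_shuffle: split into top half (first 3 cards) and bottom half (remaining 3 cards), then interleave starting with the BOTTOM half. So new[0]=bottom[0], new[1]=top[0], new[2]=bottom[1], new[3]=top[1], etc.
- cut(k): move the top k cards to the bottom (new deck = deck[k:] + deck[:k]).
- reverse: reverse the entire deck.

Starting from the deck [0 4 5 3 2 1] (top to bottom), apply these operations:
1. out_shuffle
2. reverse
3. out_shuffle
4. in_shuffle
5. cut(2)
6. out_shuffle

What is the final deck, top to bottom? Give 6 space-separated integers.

Answer: 2 5 4 3 0 1

Derivation:
After op 1 (out_shuffle): [0 3 4 2 5 1]
After op 2 (reverse): [1 5 2 4 3 0]
After op 3 (out_shuffle): [1 4 5 3 2 0]
After op 4 (in_shuffle): [3 1 2 4 0 5]
After op 5 (cut(2)): [2 4 0 5 3 1]
After op 6 (out_shuffle): [2 5 4 3 0 1]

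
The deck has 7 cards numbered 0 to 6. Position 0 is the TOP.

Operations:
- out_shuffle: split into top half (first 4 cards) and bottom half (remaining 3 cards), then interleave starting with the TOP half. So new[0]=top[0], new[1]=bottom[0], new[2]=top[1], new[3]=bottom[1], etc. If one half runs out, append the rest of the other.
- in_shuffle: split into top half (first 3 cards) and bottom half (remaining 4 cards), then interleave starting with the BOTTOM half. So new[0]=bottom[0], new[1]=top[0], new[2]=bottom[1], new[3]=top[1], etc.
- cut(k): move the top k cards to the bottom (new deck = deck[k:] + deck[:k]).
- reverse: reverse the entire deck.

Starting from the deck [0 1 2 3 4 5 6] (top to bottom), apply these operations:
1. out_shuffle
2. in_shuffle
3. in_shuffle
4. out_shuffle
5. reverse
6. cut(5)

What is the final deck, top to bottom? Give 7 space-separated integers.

Answer: 1 4 0 3 6 2 5

Derivation:
After op 1 (out_shuffle): [0 4 1 5 2 6 3]
After op 2 (in_shuffle): [5 0 2 4 6 1 3]
After op 3 (in_shuffle): [4 5 6 0 1 2 3]
After op 4 (out_shuffle): [4 1 5 2 6 3 0]
After op 5 (reverse): [0 3 6 2 5 1 4]
After op 6 (cut(5)): [1 4 0 3 6 2 5]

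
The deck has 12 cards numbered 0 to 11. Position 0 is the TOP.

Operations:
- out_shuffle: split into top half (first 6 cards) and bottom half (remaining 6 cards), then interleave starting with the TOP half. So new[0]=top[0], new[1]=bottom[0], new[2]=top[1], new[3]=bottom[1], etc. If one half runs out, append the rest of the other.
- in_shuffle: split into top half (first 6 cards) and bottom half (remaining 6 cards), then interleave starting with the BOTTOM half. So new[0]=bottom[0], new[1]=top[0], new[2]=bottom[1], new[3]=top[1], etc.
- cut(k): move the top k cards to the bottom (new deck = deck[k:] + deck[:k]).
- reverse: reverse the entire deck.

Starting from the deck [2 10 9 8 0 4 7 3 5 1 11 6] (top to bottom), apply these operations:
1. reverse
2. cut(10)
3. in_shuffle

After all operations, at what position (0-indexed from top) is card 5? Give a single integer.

Answer: 11

Derivation:
After op 1 (reverse): [6 11 1 5 3 7 4 0 8 9 10 2]
After op 2 (cut(10)): [10 2 6 11 1 5 3 7 4 0 8 9]
After op 3 (in_shuffle): [3 10 7 2 4 6 0 11 8 1 9 5]
Card 5 is at position 11.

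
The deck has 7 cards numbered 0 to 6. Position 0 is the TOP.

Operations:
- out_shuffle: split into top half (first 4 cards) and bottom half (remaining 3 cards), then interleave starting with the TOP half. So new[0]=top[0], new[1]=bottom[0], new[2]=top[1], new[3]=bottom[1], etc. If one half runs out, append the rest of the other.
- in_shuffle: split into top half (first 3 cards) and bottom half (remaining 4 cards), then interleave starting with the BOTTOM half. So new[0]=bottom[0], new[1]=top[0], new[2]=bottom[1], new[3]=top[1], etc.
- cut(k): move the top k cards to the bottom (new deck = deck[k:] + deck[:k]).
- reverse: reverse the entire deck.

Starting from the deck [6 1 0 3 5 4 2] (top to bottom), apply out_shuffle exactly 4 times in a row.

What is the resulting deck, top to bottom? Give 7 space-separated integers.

After op 1 (out_shuffle): [6 5 1 4 0 2 3]
After op 2 (out_shuffle): [6 0 5 2 1 3 4]
After op 3 (out_shuffle): [6 1 0 3 5 4 2]
After op 4 (out_shuffle): [6 5 1 4 0 2 3]

Answer: 6 5 1 4 0 2 3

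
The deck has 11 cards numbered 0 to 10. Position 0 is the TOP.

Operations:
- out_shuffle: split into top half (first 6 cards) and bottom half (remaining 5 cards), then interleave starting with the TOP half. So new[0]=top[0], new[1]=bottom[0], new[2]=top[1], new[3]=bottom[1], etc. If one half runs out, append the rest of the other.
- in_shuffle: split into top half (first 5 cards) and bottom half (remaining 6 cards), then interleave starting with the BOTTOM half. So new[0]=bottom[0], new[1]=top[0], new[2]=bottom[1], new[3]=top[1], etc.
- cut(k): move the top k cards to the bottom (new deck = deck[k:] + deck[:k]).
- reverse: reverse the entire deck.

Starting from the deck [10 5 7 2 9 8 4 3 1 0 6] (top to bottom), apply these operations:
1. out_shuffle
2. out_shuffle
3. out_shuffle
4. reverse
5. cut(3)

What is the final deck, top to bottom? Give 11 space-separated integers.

After op 1 (out_shuffle): [10 4 5 3 7 1 2 0 9 6 8]
After op 2 (out_shuffle): [10 2 4 0 5 9 3 6 7 8 1]
After op 3 (out_shuffle): [10 3 2 6 4 7 0 8 5 1 9]
After op 4 (reverse): [9 1 5 8 0 7 4 6 2 3 10]
After op 5 (cut(3)): [8 0 7 4 6 2 3 10 9 1 5]

Answer: 8 0 7 4 6 2 3 10 9 1 5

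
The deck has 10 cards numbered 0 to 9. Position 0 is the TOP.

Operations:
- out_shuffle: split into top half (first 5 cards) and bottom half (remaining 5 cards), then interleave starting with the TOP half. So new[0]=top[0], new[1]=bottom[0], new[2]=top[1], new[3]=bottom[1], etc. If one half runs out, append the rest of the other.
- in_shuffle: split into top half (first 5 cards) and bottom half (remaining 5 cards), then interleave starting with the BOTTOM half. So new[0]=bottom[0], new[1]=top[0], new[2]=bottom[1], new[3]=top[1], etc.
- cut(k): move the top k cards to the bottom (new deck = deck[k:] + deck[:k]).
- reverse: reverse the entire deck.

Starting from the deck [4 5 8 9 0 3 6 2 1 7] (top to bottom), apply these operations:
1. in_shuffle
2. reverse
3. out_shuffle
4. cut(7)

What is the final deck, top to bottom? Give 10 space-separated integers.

Answer: 4 8 3 0 2 7 5 9 6 1

Derivation:
After op 1 (in_shuffle): [3 4 6 5 2 8 1 9 7 0]
After op 2 (reverse): [0 7 9 1 8 2 5 6 4 3]
After op 3 (out_shuffle): [0 2 7 5 9 6 1 4 8 3]
After op 4 (cut(7)): [4 8 3 0 2 7 5 9 6 1]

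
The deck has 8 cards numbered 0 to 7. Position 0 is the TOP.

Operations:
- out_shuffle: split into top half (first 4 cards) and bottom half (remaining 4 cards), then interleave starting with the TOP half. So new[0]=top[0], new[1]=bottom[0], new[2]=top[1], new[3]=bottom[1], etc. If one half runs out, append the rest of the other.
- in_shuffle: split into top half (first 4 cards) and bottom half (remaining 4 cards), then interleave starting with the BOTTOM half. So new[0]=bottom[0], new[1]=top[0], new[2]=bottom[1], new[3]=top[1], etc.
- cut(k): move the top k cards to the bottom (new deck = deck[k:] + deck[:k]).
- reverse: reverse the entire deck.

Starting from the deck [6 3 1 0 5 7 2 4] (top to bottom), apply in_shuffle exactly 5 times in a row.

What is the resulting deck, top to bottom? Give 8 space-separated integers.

After op 1 (in_shuffle): [5 6 7 3 2 1 4 0]
After op 2 (in_shuffle): [2 5 1 6 4 7 0 3]
After op 3 (in_shuffle): [4 2 7 5 0 1 3 6]
After op 4 (in_shuffle): [0 4 1 2 3 7 6 5]
After op 5 (in_shuffle): [3 0 7 4 6 1 5 2]

Answer: 3 0 7 4 6 1 5 2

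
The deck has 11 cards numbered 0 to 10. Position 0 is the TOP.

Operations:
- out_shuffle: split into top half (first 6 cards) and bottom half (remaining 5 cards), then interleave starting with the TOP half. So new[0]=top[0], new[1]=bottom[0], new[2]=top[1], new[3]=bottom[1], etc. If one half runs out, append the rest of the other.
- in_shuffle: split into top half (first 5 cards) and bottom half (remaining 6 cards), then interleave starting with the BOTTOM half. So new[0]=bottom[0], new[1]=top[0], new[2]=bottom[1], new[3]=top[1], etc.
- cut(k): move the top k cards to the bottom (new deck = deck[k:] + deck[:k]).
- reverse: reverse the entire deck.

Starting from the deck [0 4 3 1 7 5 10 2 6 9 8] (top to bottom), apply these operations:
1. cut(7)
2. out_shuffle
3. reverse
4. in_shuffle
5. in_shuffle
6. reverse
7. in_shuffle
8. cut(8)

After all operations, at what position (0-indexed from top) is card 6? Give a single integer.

Answer: 9

Derivation:
After op 1 (cut(7)): [2 6 9 8 0 4 3 1 7 5 10]
After op 2 (out_shuffle): [2 3 6 1 9 7 8 5 0 10 4]
After op 3 (reverse): [4 10 0 5 8 7 9 1 6 3 2]
After op 4 (in_shuffle): [7 4 9 10 1 0 6 5 3 8 2]
After op 5 (in_shuffle): [0 7 6 4 5 9 3 10 8 1 2]
After op 6 (reverse): [2 1 8 10 3 9 5 4 6 7 0]
After op 7 (in_shuffle): [9 2 5 1 4 8 6 10 7 3 0]
After op 8 (cut(8)): [7 3 0 9 2 5 1 4 8 6 10]
Card 6 is at position 9.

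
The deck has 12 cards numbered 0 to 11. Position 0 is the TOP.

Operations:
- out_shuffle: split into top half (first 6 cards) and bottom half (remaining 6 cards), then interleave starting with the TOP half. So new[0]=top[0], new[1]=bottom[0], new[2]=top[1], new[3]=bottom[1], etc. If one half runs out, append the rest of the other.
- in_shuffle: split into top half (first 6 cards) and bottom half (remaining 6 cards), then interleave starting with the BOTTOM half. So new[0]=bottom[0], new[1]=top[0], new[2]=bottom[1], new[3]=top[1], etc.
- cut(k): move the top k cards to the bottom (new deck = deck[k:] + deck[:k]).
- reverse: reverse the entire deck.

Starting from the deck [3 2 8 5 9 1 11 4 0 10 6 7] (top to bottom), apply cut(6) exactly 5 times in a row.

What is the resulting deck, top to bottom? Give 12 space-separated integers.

After op 1 (cut(6)): [11 4 0 10 6 7 3 2 8 5 9 1]
After op 2 (cut(6)): [3 2 8 5 9 1 11 4 0 10 6 7]
After op 3 (cut(6)): [11 4 0 10 6 7 3 2 8 5 9 1]
After op 4 (cut(6)): [3 2 8 5 9 1 11 4 0 10 6 7]
After op 5 (cut(6)): [11 4 0 10 6 7 3 2 8 5 9 1]

Answer: 11 4 0 10 6 7 3 2 8 5 9 1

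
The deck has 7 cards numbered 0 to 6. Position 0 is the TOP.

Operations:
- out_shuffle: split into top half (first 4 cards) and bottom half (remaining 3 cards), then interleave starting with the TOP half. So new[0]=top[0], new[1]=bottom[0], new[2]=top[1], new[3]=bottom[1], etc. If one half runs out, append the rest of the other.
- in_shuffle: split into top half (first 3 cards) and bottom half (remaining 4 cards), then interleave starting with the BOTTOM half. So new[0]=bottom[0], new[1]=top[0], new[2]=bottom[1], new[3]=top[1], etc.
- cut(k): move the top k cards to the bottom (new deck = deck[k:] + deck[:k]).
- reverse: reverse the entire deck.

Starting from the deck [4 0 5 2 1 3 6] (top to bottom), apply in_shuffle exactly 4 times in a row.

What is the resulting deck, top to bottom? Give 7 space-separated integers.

After op 1 (in_shuffle): [2 4 1 0 3 5 6]
After op 2 (in_shuffle): [0 2 3 4 5 1 6]
After op 3 (in_shuffle): [4 0 5 2 1 3 6]
After op 4 (in_shuffle): [2 4 1 0 3 5 6]

Answer: 2 4 1 0 3 5 6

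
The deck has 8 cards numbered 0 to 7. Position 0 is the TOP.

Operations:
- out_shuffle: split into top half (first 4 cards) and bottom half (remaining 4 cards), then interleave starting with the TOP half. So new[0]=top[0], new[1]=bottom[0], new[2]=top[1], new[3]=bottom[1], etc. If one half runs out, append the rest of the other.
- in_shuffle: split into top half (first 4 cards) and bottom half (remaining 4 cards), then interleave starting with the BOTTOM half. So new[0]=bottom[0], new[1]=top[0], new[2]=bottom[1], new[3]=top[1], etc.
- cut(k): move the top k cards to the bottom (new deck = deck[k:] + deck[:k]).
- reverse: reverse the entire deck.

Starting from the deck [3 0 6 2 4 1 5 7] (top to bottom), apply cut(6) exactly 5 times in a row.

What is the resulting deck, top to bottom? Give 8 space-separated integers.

After op 1 (cut(6)): [5 7 3 0 6 2 4 1]
After op 2 (cut(6)): [4 1 5 7 3 0 6 2]
After op 3 (cut(6)): [6 2 4 1 5 7 3 0]
After op 4 (cut(6)): [3 0 6 2 4 1 5 7]
After op 5 (cut(6)): [5 7 3 0 6 2 4 1]

Answer: 5 7 3 0 6 2 4 1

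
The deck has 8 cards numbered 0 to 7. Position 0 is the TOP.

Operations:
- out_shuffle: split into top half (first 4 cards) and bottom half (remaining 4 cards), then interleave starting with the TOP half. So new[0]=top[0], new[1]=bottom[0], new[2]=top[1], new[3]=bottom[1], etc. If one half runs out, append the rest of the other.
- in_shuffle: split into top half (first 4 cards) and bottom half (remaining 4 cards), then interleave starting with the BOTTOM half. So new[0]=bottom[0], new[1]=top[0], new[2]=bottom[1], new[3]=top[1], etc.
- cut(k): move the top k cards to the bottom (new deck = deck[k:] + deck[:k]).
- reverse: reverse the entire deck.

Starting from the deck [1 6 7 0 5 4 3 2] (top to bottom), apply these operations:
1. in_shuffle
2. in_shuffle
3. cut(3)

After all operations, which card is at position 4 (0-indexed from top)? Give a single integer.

After op 1 (in_shuffle): [5 1 4 6 3 7 2 0]
After op 2 (in_shuffle): [3 5 7 1 2 4 0 6]
After op 3 (cut(3)): [1 2 4 0 6 3 5 7]
Position 4: card 6.

Answer: 6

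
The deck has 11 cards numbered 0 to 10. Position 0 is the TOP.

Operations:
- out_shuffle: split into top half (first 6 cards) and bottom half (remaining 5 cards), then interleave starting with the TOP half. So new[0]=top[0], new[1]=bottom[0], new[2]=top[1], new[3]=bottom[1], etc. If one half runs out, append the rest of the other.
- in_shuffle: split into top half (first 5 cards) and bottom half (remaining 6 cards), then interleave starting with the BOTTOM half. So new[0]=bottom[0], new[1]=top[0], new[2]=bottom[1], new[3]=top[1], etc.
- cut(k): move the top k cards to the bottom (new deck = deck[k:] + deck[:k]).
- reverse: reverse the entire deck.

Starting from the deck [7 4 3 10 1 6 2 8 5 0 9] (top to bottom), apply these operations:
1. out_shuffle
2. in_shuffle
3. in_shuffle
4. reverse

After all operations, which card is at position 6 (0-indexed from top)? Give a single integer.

After op 1 (out_shuffle): [7 2 4 8 3 5 10 0 1 9 6]
After op 2 (in_shuffle): [5 7 10 2 0 4 1 8 9 3 6]
After op 3 (in_shuffle): [4 5 1 7 8 10 9 2 3 0 6]
After op 4 (reverse): [6 0 3 2 9 10 8 7 1 5 4]
Position 6: card 8.

Answer: 8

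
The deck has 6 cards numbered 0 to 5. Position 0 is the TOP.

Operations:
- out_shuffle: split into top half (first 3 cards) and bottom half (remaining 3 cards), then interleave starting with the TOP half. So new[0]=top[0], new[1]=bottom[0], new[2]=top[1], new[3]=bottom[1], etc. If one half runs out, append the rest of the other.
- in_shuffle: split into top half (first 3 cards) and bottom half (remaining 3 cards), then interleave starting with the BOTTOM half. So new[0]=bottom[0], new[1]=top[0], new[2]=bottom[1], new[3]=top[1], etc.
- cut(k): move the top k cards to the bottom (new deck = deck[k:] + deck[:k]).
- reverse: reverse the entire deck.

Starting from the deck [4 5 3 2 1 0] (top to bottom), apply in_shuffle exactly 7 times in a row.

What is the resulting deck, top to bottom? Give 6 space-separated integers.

After op 1 (in_shuffle): [2 4 1 5 0 3]
After op 2 (in_shuffle): [5 2 0 4 3 1]
After op 3 (in_shuffle): [4 5 3 2 1 0]
After op 4 (in_shuffle): [2 4 1 5 0 3]
After op 5 (in_shuffle): [5 2 0 4 3 1]
After op 6 (in_shuffle): [4 5 3 2 1 0]
After op 7 (in_shuffle): [2 4 1 5 0 3]

Answer: 2 4 1 5 0 3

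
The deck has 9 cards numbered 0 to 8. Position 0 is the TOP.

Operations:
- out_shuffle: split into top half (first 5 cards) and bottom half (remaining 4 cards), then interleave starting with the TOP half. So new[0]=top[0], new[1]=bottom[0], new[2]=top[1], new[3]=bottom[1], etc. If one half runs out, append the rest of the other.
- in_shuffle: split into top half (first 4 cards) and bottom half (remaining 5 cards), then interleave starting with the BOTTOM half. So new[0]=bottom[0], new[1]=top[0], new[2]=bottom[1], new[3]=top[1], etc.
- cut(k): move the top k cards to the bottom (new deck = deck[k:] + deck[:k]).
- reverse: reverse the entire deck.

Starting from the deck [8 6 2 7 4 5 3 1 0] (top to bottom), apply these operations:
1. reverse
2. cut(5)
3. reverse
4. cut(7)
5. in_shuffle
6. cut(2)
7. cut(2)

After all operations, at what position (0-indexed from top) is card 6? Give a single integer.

Answer: 4

Derivation:
After op 1 (reverse): [0 1 3 5 4 7 2 6 8]
After op 2 (cut(5)): [7 2 6 8 0 1 3 5 4]
After op 3 (reverse): [4 5 3 1 0 8 6 2 7]
After op 4 (cut(7)): [2 7 4 5 3 1 0 8 6]
After op 5 (in_shuffle): [3 2 1 7 0 4 8 5 6]
After op 6 (cut(2)): [1 7 0 4 8 5 6 3 2]
After op 7 (cut(2)): [0 4 8 5 6 3 2 1 7]
Card 6 is at position 4.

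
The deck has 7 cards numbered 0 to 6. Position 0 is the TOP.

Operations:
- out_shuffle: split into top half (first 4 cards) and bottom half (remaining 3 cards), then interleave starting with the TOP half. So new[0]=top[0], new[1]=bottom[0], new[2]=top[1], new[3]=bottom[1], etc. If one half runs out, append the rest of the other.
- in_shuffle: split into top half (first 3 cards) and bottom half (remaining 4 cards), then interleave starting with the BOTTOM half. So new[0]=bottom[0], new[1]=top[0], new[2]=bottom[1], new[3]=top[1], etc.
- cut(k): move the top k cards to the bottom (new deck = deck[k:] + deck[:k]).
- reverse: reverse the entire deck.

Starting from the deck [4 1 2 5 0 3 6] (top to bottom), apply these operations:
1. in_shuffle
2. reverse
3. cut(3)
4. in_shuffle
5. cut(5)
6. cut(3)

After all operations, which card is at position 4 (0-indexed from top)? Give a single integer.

Answer: 4

Derivation:
After op 1 (in_shuffle): [5 4 0 1 3 2 6]
After op 2 (reverse): [6 2 3 1 0 4 5]
After op 3 (cut(3)): [1 0 4 5 6 2 3]
After op 4 (in_shuffle): [5 1 6 0 2 4 3]
After op 5 (cut(5)): [4 3 5 1 6 0 2]
After op 6 (cut(3)): [1 6 0 2 4 3 5]
Position 4: card 4.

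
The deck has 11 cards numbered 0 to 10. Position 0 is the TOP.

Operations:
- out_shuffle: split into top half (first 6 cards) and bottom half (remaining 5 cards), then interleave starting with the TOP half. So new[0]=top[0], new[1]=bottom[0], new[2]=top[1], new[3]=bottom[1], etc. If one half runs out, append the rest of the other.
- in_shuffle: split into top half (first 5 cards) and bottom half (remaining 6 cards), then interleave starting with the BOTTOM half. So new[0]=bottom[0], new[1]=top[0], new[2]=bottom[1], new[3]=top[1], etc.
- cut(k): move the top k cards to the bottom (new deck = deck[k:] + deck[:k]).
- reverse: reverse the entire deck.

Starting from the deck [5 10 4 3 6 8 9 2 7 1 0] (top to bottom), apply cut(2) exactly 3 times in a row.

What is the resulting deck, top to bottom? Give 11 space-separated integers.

Answer: 9 2 7 1 0 5 10 4 3 6 8

Derivation:
After op 1 (cut(2)): [4 3 6 8 9 2 7 1 0 5 10]
After op 2 (cut(2)): [6 8 9 2 7 1 0 5 10 4 3]
After op 3 (cut(2)): [9 2 7 1 0 5 10 4 3 6 8]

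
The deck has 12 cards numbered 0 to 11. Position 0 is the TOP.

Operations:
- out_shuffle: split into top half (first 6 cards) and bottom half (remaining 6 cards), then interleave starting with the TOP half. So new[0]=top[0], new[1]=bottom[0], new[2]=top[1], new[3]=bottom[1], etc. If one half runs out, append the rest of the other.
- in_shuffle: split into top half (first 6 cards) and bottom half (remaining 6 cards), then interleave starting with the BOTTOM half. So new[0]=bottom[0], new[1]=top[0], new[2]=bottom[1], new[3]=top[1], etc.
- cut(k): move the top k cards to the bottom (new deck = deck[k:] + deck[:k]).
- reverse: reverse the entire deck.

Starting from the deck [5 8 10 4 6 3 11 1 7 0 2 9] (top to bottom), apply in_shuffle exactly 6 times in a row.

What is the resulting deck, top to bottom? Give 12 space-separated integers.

After op 1 (in_shuffle): [11 5 1 8 7 10 0 4 2 6 9 3]
After op 2 (in_shuffle): [0 11 4 5 2 1 6 8 9 7 3 10]
After op 3 (in_shuffle): [6 0 8 11 9 4 7 5 3 2 10 1]
After op 4 (in_shuffle): [7 6 5 0 3 8 2 11 10 9 1 4]
After op 5 (in_shuffle): [2 7 11 6 10 5 9 0 1 3 4 8]
After op 6 (in_shuffle): [9 2 0 7 1 11 3 6 4 10 8 5]

Answer: 9 2 0 7 1 11 3 6 4 10 8 5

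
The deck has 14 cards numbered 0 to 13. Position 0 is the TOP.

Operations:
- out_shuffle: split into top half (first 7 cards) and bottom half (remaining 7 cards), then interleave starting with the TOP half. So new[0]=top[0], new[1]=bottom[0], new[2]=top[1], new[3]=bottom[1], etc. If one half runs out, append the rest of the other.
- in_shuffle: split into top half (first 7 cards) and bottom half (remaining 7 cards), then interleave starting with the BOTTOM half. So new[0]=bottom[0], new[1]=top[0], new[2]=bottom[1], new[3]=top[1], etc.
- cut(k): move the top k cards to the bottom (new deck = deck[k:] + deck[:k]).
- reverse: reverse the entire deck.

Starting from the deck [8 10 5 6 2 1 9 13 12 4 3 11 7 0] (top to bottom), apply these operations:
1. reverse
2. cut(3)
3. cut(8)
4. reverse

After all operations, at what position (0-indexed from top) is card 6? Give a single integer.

After op 1 (reverse): [0 7 11 3 4 12 13 9 1 2 6 5 10 8]
After op 2 (cut(3)): [3 4 12 13 9 1 2 6 5 10 8 0 7 11]
After op 3 (cut(8)): [5 10 8 0 7 11 3 4 12 13 9 1 2 6]
After op 4 (reverse): [6 2 1 9 13 12 4 3 11 7 0 8 10 5]
Card 6 is at position 0.

Answer: 0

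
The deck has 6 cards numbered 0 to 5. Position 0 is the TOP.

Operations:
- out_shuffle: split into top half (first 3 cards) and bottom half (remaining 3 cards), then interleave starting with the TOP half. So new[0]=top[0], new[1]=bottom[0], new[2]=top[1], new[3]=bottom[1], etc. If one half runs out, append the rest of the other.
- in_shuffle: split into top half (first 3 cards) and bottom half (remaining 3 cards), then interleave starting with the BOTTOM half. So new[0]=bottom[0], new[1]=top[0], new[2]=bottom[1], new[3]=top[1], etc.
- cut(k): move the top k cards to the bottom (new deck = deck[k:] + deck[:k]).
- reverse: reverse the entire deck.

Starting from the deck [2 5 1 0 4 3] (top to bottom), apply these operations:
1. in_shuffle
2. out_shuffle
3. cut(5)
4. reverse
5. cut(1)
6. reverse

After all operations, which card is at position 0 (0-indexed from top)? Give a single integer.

After op 1 (in_shuffle): [0 2 4 5 3 1]
After op 2 (out_shuffle): [0 5 2 3 4 1]
After op 3 (cut(5)): [1 0 5 2 3 4]
After op 4 (reverse): [4 3 2 5 0 1]
After op 5 (cut(1)): [3 2 5 0 1 4]
After op 6 (reverse): [4 1 0 5 2 3]
Position 0: card 4.

Answer: 4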